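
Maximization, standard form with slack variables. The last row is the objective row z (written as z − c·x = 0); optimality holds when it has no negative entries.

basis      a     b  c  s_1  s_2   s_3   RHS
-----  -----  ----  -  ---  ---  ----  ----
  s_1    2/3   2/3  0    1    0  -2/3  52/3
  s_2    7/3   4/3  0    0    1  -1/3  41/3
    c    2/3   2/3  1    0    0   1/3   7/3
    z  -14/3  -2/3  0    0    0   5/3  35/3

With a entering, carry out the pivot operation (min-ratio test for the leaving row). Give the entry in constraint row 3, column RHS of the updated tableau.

7/2

Ratio test on column a — row 1: (52/3)/(2/3) = 26; row 2: (41/3)/(7/3) = 41/7; row 3: (7/3)/(2/3) = 7/2. Minimum is 7/2 at row 3 (c leaves); pivot element 2/3.
Divide row 3 by 2/3; eliminate column a from the other rows.
In the new row 3, the RHS entry is the old entry divided by the pivot: (7/3)/(2/3) = 7/2.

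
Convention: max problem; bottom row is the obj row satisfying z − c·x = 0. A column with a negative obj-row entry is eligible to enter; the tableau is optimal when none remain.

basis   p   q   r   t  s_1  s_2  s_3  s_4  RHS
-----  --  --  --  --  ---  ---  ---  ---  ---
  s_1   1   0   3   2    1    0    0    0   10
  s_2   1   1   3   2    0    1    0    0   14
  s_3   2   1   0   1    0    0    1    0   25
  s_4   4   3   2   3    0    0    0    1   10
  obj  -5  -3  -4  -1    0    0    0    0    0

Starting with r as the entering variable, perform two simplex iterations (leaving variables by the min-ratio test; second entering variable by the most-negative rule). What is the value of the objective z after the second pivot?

17

Ratio test on column r — row 1: 10/3 = 10/3; row 2: 14/3 = 14/3; row 3: entry 0 ≤ 0; row 4: 10/2 = 5. Minimum is 10/3 at row 1 (s_1 leaves); pivot element 3.
Pivot on row 1; the obj-row RHS becomes 0 − (-4)·(10/3) = 40/3.
Next entering variable (most negative obj-row entry -11/3): p.
Ratio test on column p — row 1: (10/3)/(1/3) = 10; row 2: entry 0 ≤ 0; row 3: 25/2 = 25/2; row 4: (10/3)/(10/3) = 1. Minimum is 1 at row 4 (s_4 leaves); pivot element 10/3.
After the second pivot the obj-row RHS is 40/3 − (-11/3)·1 = 17.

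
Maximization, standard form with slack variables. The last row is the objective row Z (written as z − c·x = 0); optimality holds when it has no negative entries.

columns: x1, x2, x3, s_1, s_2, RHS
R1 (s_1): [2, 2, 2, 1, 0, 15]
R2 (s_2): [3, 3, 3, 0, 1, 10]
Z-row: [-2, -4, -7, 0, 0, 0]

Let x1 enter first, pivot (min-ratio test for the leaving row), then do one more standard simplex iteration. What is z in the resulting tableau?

Ratio test on column x1 — row 1: 15/2 = 15/2; row 2: 10/3 = 10/3. Minimum is 10/3 at row 2 (s_2 leaves); pivot element 3.
Pivot on row 2; the Z-row RHS becomes 0 − (-2)·(10/3) = 20/3.
Next entering variable (most negative Z-row entry -5): x3.
Ratio test on column x3 — row 1: entry 0 ≤ 0; row 2: (10/3)/1 = 10/3. Minimum is 10/3 at row 2 (x1 leaves); pivot element 1.
After the second pivot the Z-row RHS is 20/3 − (-5)·(10/3) = 70/3.

70/3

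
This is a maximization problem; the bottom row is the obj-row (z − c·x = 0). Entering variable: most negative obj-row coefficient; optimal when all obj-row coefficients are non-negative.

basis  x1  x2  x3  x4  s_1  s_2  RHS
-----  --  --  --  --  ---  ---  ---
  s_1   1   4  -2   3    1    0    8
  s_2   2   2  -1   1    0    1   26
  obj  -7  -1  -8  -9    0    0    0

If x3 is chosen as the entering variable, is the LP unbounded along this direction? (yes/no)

yes

Every constraint-row entry in column x3 is ≤ 0, so increasing x3 is unbounded.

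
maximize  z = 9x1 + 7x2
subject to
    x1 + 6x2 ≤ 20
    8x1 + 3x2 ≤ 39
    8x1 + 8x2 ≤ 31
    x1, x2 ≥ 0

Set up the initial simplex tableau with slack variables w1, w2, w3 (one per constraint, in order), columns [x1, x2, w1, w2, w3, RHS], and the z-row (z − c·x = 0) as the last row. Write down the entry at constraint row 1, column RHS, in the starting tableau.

20

The RHS of constraint 1 is b_1 = 20.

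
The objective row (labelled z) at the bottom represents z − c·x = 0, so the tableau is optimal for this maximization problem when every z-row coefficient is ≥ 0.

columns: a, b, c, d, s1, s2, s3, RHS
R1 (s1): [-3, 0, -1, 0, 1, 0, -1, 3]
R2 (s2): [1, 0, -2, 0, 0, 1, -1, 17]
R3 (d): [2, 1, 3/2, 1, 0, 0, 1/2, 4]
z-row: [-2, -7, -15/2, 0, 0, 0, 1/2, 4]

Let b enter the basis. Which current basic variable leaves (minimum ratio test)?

d

Column b entries and ratios — s1: 0 ≤ 0, skip; s2: 0 ≤ 0, skip; d: 4/1 = 4.
Smallest ratio is 4 in the row of d, so d leaves.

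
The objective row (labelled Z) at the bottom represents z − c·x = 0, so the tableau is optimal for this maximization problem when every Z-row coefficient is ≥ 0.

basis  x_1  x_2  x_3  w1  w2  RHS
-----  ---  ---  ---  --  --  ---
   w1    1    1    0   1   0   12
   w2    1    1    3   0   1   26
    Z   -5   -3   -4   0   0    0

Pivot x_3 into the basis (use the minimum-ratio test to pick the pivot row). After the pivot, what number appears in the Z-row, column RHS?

Ratio test on column x_3 — row 1: entry 0 ≤ 0; row 2: 26/3 = 26/3. Minimum is 26/3 at row 2 (w2 leaves); pivot element 3.
Divide row 2 by 3; eliminate column x_3 from the other rows.
Z-row update in column RHS: 0 − (-4)·(26/3) = 104/3.

104/3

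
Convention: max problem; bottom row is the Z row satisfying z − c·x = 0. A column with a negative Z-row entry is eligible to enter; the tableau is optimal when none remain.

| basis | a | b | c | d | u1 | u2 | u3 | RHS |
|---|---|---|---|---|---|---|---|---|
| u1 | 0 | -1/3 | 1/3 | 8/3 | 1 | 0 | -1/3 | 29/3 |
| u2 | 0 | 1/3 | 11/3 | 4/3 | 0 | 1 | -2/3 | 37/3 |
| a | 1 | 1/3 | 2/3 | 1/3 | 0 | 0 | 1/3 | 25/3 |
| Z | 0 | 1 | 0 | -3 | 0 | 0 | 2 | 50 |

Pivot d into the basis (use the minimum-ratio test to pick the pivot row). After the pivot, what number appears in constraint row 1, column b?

Ratio test on column d — row 1: (29/3)/(8/3) = 29/8; row 2: (37/3)/(4/3) = 37/4; row 3: (25/3)/(1/3) = 25. Minimum is 29/8 at row 1 (u1 leaves); pivot element 8/3.
Divide row 1 by 8/3; eliminate column d from the other rows.
In the new row 1, the b entry is the old entry divided by the pivot: (-1/3)/(8/3) = -1/8.

-1/8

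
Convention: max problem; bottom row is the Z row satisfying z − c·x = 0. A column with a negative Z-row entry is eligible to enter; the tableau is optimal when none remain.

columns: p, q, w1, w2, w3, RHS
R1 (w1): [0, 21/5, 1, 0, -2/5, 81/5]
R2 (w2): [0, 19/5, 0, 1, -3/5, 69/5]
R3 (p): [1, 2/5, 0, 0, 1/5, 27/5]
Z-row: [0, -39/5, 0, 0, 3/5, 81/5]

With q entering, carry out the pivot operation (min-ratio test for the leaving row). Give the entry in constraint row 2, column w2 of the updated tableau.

Ratio test on column q — row 1: (81/5)/(21/5) = 27/7; row 2: (69/5)/(19/5) = 69/19; row 3: (27/5)/(2/5) = 27/2. Minimum is 69/19 at row 2 (w2 leaves); pivot element 19/5.
Divide row 2 by 19/5; eliminate column q from the other rows.
In the new row 2, the w2 entry is the old entry divided by the pivot: 1/(19/5) = 5/19.

5/19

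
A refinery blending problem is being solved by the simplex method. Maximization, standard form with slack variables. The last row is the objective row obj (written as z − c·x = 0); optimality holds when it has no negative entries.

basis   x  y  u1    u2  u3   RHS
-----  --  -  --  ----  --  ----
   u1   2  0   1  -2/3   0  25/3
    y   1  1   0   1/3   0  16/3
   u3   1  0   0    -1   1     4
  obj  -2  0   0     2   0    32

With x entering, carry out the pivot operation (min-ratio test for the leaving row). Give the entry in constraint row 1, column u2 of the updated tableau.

4/3

Ratio test on column x — row 1: (25/3)/2 = 25/6; row 2: (16/3)/1 = 16/3; row 3: 4/1 = 4. Minimum is 4 at row 3 (u3 leaves); pivot element 1.
Divide row 3 by 1; eliminate column x from the other rows.
Row 1 update in column u2: -2/3 − 2·(-1) = 4/3.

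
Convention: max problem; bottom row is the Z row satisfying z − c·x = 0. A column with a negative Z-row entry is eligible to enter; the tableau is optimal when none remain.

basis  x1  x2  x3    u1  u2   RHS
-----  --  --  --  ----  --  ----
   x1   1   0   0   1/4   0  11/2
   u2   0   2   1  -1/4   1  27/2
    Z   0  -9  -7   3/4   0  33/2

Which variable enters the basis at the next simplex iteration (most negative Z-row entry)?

Negative Z-row entries: x2: -9, x3: -7.
The most negative is -9 in column x2, so x2 enters.

x2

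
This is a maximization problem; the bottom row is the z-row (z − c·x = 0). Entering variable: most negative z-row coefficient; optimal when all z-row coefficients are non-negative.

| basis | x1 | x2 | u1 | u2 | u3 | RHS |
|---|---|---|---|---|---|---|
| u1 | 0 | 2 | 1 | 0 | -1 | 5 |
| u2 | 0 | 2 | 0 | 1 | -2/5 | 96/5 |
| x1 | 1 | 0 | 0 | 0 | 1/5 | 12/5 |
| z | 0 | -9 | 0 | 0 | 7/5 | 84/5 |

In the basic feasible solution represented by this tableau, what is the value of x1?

x1 is basic (row 3); its value is the RHS of that row, 12/5.

12/5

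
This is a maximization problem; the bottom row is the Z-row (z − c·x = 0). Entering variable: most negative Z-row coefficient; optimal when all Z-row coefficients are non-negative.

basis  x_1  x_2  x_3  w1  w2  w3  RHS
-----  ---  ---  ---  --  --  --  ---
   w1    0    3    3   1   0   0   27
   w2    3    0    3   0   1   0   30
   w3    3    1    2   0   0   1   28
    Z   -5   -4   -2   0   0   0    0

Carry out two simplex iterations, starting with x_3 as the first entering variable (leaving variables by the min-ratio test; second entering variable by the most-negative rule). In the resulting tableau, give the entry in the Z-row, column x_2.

-7

Ratio test on column x_3 — row 1: 27/3 = 9; row 2: 30/3 = 10; row 3: 28/2 = 14. Minimum is 9 at row 1 (w1 leaves); pivot element 3.
Divide row 1 by 3; eliminate column x_3 from the other rows.
Second iteration: most negative Z-row entry is -5 in column x_1, so x_1 enters.
Ratio test on column x_1 — row 1: entry 0 ≤ 0; row 2: 3/3 = 1; row 3: 10/3 = 10/3. Minimum is 1 at row 2 (w2 leaves); pivot element 3.
Divide row 2 by 3; eliminate column x_1 from the other rows.
After both pivots, the entry at the Z-row, column x_2 is -7.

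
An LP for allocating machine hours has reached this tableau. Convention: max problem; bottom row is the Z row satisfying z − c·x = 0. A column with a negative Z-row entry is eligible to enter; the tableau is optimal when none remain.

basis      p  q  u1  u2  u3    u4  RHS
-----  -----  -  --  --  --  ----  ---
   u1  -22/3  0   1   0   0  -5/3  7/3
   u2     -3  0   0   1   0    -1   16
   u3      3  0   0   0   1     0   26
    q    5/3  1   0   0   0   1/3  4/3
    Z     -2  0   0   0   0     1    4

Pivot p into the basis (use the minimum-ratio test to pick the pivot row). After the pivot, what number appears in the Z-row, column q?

Ratio test on column p — row 1: entry -22/3 ≤ 0; row 2: entry -3 ≤ 0; row 3: 26/3 = 26/3; row 4: (4/3)/(5/3) = 4/5. Minimum is 4/5 at row 4 (q leaves); pivot element 5/3.
Divide row 4 by 5/3; eliminate column p from the other rows.
Z-row update in column q: 0 − (-2)·(3/5) = 6/5.

6/5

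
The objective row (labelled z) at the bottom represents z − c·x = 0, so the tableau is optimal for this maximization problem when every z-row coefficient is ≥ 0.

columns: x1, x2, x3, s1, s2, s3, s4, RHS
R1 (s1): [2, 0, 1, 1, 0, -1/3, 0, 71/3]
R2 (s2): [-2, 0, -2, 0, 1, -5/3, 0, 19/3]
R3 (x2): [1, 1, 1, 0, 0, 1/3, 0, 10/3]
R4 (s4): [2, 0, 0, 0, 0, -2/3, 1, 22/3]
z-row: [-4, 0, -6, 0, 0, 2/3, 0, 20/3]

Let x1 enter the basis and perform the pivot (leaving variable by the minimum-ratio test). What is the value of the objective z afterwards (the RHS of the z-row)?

20

Ratio test on column x1 — row 1: (71/3)/2 = 71/6; row 2: entry -2 ≤ 0; row 3: (10/3)/1 = 10/3; row 4: (22/3)/2 = 11/3. Minimum is 10/3 at row 3 (x2 leaves); pivot element 1.
Pivot on row 3; the z-row RHS becomes 20/3 − (-4)·(10/3) = 20.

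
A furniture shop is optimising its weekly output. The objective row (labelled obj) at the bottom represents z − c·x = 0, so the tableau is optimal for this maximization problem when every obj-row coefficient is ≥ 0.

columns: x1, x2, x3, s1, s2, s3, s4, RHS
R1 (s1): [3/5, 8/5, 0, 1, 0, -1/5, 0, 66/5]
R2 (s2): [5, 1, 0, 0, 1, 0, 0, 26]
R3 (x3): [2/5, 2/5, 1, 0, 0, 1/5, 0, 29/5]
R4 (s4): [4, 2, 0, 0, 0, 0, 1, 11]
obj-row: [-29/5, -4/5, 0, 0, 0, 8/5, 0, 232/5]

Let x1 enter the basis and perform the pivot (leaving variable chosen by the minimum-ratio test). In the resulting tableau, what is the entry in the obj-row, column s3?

Ratio test on column x1 — row 1: (66/5)/(3/5) = 22; row 2: 26/5 = 26/5; row 3: (29/5)/(2/5) = 29/2; row 4: 11/4 = 11/4. Minimum is 11/4 at row 4 (s4 leaves); pivot element 4.
Divide row 4 by 4; eliminate column x1 from the other rows.
obj-row update in column s3: 8/5 − (-29/5)·0 = 8/5.

8/5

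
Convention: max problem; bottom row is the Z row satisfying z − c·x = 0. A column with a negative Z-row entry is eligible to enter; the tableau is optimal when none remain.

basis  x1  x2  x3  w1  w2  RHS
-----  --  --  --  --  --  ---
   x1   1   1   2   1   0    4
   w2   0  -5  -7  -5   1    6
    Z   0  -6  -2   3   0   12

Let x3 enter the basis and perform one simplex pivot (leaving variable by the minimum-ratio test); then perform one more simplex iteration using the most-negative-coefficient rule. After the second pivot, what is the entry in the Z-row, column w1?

9

Ratio test on column x3 — row 1: 4/2 = 2; row 2: entry -7 ≤ 0. Minimum is 2 at row 1 (x1 leaves); pivot element 2.
Divide row 1 by 2; eliminate column x3 from the other rows.
Second iteration: most negative Z-row entry is -5 in column x2, so x2 enters.
Ratio test on column x2 — row 1: 2/(1/2) = 4; row 2: entry -3/2 ≤ 0. Minimum is 4 at row 1 (x3 leaves); pivot element 1/2.
Divide row 1 by 1/2; eliminate column x2 from the other rows.
After both pivots, the entry at the Z-row, column w1 is 9.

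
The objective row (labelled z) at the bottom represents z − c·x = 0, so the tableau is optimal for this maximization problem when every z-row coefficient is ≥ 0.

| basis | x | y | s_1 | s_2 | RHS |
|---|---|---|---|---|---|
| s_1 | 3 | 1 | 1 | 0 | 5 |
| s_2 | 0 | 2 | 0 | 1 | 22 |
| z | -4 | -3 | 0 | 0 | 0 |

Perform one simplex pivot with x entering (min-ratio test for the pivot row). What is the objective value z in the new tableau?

Ratio test on column x — row 1: 5/3 = 5/3; row 2: entry 0 ≤ 0. Minimum is 5/3 at row 1 (s_1 leaves); pivot element 3.
Pivot on row 1; the z-row RHS becomes 0 − (-4)·(5/3) = 20/3.

20/3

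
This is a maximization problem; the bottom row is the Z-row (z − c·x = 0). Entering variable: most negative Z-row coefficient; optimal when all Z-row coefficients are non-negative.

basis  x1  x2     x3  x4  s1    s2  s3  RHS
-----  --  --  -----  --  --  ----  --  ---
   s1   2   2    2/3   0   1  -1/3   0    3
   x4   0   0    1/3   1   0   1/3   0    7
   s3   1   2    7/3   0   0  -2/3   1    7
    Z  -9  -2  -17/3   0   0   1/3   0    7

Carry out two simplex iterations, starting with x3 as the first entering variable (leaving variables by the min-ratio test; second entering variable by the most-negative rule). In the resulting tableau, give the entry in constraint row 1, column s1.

Ratio test on column x3 — row 1: 3/(2/3) = 9/2; row 2: 7/(1/3) = 21; row 3: 7/(7/3) = 3. Minimum is 3 at row 3 (s3 leaves); pivot element 7/3.
Divide row 3 by 7/3; eliminate column x3 from the other rows.
Second iteration: most negative Z-row entry is -46/7 in column x1, so x1 enters.
Ratio test on column x1 — row 1: 1/(12/7) = 7/12; row 2: entry -1/7 ≤ 0; row 3: 3/(3/7) = 7. Minimum is 7/12 at row 1 (s1 leaves); pivot element 12/7.
Divide row 1 by 12/7; eliminate column x1 from the other rows.
After both pivots, the entry at constraint row 1, column s1 is 7/12.

7/12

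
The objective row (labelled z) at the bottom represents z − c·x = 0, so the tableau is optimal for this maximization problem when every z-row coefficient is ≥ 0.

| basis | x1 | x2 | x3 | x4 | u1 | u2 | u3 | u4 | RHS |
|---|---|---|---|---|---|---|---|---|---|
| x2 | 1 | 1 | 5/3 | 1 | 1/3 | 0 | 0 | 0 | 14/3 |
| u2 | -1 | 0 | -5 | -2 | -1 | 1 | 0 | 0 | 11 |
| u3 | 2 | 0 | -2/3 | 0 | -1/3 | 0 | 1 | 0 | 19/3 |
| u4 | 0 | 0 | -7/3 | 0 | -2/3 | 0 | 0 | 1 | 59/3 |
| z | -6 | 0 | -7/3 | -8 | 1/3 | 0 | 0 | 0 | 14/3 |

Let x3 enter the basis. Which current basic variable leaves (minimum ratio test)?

x2

Column x3 entries and ratios — x2: (14/3)/(5/3) = 14/5; u2: -5 ≤ 0, skip; u3: -2/3 ≤ 0, skip; u4: -7/3 ≤ 0, skip.
Smallest ratio is 14/5 in the row of x2, so x2 leaves.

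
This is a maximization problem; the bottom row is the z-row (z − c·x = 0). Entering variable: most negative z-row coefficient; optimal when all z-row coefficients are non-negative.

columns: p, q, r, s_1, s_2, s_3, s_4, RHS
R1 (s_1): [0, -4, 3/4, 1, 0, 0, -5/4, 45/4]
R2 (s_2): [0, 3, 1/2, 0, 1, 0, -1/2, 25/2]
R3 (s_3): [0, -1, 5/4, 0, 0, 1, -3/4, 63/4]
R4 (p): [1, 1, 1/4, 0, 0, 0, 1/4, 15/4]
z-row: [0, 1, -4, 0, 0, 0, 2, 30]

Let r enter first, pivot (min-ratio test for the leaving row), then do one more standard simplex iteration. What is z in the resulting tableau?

Ratio test on column r — row 1: (45/4)/(3/4) = 15; row 2: (25/2)/(1/2) = 25; row 3: (63/4)/(5/4) = 63/5; row 4: (15/4)/(1/4) = 15. Minimum is 63/5 at row 3 (s_3 leaves); pivot element 5/4.
Pivot on row 3; the z-row RHS becomes 30 − (-4)·(63/5) = 402/5.
Next entering variable (most negative z-row entry -11/5): q.
Ratio test on column q — row 1: entry -17/5 ≤ 0; row 2: (31/5)/(17/5) = 31/17; row 3: entry -4/5 ≤ 0; row 4: (3/5)/(6/5) = 1/2. Minimum is 1/2 at row 4 (p leaves); pivot element 6/5.
After the second pivot the z-row RHS is 402/5 − (-11/5)·(1/2) = 163/2.

163/2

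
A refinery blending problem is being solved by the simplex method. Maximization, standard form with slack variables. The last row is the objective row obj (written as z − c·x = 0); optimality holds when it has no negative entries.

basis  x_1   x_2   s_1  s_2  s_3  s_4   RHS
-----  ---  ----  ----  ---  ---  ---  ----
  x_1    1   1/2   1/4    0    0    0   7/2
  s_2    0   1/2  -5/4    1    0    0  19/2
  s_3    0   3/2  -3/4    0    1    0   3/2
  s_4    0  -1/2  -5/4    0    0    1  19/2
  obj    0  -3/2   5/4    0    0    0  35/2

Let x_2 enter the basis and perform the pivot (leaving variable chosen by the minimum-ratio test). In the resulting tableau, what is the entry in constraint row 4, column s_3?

1/3

Ratio test on column x_2 — row 1: (7/2)/(1/2) = 7; row 2: (19/2)/(1/2) = 19; row 3: (3/2)/(3/2) = 1; row 4: entry -1/2 ≤ 0. Minimum is 1 at row 3 (s_3 leaves); pivot element 3/2.
Divide row 3 by 3/2; eliminate column x_2 from the other rows.
Row 4 update in column s_3: 0 − (-1/2)·(2/3) = 1/3.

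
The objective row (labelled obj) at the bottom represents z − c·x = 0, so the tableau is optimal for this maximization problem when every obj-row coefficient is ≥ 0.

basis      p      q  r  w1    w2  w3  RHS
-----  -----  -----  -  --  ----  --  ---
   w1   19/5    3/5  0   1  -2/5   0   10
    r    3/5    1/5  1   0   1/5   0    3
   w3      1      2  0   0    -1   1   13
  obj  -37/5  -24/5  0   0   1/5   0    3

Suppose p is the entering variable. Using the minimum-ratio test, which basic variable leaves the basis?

w1

Column p entries and ratios — w1: 10/(19/5) = 50/19; r: 3/(3/5) = 5; w3: 13/1 = 13.
Smallest ratio is 50/19 in the row of w1, so w1 leaves.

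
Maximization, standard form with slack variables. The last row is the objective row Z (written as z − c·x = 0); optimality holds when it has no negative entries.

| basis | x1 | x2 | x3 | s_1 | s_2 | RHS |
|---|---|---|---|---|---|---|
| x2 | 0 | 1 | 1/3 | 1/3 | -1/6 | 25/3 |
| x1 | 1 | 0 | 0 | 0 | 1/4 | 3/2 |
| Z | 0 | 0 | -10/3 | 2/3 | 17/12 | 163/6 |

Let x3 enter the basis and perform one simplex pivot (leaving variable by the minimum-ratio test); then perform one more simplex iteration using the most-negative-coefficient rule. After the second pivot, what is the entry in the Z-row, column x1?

Ratio test on column x3 — row 1: (25/3)/(1/3) = 25; row 2: entry 0 ≤ 0. Minimum is 25 at row 1 (x2 leaves); pivot element 1/3.
Divide row 1 by 1/3; eliminate column x3 from the other rows.
Second iteration: most negative Z-row entry is -1/4 in column s_2, so s_2 enters.
Ratio test on column s_2 — row 1: entry -1/2 ≤ 0; row 2: (3/2)/(1/4) = 6. Minimum is 6 at row 2 (x1 leaves); pivot element 1/4.
Divide row 2 by 1/4; eliminate column s_2 from the other rows.
After both pivots, the entry at the Z-row, column x1 is 1.

1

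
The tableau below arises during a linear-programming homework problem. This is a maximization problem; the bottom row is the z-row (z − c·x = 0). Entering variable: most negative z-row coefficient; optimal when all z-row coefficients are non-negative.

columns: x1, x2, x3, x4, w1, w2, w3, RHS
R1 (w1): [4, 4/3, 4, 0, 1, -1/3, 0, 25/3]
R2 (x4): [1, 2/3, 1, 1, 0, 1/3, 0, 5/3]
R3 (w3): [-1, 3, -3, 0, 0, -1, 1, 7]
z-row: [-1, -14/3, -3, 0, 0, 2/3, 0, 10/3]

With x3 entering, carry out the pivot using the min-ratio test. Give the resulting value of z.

Ratio test on column x3 — row 1: (25/3)/4 = 25/12; row 2: (5/3)/1 = 5/3; row 3: entry -3 ≤ 0. Minimum is 5/3 at row 2 (x4 leaves); pivot element 1.
Pivot on row 2; the z-row RHS becomes 10/3 − (-3)·(5/3) = 25/3.

25/3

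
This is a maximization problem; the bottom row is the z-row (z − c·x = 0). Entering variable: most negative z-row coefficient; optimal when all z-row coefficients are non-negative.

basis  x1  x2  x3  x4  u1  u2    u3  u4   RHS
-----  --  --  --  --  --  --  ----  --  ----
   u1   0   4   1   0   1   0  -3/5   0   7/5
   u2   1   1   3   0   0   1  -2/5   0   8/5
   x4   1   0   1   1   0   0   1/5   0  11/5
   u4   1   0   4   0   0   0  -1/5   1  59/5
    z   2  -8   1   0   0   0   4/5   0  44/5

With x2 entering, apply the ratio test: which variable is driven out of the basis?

u1

Column x2 entries and ratios — u1: (7/5)/4 = 7/20; u2: (8/5)/1 = 8/5; x4: 0 ≤ 0, skip; u4: 0 ≤ 0, skip.
Smallest ratio is 7/20 in the row of u1, so u1 leaves.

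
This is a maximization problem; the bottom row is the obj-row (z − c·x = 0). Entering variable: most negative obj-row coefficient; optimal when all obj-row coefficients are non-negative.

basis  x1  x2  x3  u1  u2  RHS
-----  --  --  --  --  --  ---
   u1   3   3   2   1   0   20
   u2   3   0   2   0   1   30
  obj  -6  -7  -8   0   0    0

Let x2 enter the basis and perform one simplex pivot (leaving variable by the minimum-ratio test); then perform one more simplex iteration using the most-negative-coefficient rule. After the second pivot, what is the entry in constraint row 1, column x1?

3/2

Ratio test on column x2 — row 1: 20/3 = 20/3; row 2: entry 0 ≤ 0. Minimum is 20/3 at row 1 (u1 leaves); pivot element 3.
Divide row 1 by 3; eliminate column x2 from the other rows.
Second iteration: most negative obj-row entry is -10/3 in column x3, so x3 enters.
Ratio test on column x3 — row 1: (20/3)/(2/3) = 10; row 2: 30/2 = 15. Minimum is 10 at row 1 (x2 leaves); pivot element 2/3.
Divide row 1 by 2/3; eliminate column x3 from the other rows.
After both pivots, the entry at constraint row 1, column x1 is 3/2.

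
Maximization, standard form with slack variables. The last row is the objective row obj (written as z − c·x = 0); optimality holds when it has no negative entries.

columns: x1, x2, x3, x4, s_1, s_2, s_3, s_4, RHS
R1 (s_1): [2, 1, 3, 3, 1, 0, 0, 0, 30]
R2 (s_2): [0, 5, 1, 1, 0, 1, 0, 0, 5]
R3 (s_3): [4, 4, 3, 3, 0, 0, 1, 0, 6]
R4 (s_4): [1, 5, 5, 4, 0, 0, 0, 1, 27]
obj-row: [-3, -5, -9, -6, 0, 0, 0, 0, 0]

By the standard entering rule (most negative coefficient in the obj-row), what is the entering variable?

Negative obj-row entries: x1: -3, x2: -5, x3: -9, x4: -6.
The most negative is -9 in column x3, so x3 enters.

x3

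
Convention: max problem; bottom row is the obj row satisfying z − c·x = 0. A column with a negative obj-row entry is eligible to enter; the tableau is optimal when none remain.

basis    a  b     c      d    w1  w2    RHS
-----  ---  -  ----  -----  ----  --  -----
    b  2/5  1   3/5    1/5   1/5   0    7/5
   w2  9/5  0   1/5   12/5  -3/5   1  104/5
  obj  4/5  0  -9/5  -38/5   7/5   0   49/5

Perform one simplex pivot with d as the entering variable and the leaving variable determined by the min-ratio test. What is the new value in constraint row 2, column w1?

Ratio test on column d — row 1: (7/5)/(1/5) = 7; row 2: (104/5)/(12/5) = 26/3. Minimum is 7 at row 1 (b leaves); pivot element 1/5.
Divide row 1 by 1/5; eliminate column d from the other rows.
Row 2 update in column w1: -3/5 − (12/5)·1 = -3.

-3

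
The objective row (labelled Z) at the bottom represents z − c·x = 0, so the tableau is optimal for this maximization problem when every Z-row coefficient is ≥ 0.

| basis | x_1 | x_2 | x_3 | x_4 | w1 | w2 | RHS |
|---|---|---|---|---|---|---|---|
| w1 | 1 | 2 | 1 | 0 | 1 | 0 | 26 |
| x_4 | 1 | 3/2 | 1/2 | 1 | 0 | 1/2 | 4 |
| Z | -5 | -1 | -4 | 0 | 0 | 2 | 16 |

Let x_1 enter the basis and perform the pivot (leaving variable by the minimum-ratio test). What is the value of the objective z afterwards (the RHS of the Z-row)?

Ratio test on column x_1 — row 1: 26/1 = 26; row 2: 4/1 = 4. Minimum is 4 at row 2 (x_4 leaves); pivot element 1.
Pivot on row 2; the Z-row RHS becomes 16 − (-5)·4 = 36.

36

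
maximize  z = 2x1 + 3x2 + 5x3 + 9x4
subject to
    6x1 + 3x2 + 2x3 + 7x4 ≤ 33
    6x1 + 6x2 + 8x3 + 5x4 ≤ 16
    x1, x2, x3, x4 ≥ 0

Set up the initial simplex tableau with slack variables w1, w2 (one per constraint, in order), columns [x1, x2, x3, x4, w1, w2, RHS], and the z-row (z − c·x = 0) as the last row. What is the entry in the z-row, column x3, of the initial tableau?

The z-row carries the negated objective coefficients: the x3 entry is -5.

-5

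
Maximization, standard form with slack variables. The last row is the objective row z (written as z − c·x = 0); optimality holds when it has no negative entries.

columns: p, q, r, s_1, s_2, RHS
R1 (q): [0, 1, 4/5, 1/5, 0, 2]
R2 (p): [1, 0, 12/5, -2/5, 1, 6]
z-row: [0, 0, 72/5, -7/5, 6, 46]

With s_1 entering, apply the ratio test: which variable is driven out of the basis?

q

Column s_1 entries and ratios — q: 2/(1/5) = 10; p: -2/5 ≤ 0, skip.
Smallest ratio is 10 in the row of q, so q leaves.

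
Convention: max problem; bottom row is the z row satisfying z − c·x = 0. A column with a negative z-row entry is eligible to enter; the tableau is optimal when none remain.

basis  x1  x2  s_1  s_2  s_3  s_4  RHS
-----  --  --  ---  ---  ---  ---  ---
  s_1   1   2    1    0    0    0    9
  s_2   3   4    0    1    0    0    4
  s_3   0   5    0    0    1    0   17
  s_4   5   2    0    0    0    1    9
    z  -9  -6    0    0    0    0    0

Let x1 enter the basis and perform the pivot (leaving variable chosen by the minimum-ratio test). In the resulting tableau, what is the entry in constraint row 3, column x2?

Ratio test on column x1 — row 1: 9/1 = 9; row 2: 4/3 = 4/3; row 3: entry 0 ≤ 0; row 4: 9/5 = 9/5. Minimum is 4/3 at row 2 (s_2 leaves); pivot element 3.
Divide row 2 by 3; eliminate column x1 from the other rows.
Row 3 update in column x2: 5 − 0·(4/3) = 5.

5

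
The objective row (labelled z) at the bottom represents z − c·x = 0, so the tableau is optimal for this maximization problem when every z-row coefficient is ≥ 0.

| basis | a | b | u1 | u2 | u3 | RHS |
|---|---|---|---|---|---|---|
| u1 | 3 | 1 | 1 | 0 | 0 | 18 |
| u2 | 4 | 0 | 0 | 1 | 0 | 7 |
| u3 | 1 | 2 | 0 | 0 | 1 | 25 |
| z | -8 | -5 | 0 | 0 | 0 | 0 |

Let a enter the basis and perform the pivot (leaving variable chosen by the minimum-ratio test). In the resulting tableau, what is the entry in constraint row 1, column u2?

Ratio test on column a — row 1: 18/3 = 6; row 2: 7/4 = 7/4; row 3: 25/1 = 25. Minimum is 7/4 at row 2 (u2 leaves); pivot element 4.
Divide row 2 by 4; eliminate column a from the other rows.
Row 1 update in column u2: 0 − 3·(1/4) = -3/4.

-3/4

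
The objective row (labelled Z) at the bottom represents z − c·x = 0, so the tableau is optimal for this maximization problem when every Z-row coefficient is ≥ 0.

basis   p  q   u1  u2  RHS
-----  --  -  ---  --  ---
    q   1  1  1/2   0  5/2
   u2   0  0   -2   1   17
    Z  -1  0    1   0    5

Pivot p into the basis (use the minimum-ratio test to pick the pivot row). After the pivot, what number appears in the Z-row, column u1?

3/2

Ratio test on column p — row 1: (5/2)/1 = 5/2; row 2: entry 0 ≤ 0. Minimum is 5/2 at row 1 (q leaves); pivot element 1.
Divide row 1 by 1; eliminate column p from the other rows.
Z-row update in column u1: 1 − (-1)·(1/2) = 3/2.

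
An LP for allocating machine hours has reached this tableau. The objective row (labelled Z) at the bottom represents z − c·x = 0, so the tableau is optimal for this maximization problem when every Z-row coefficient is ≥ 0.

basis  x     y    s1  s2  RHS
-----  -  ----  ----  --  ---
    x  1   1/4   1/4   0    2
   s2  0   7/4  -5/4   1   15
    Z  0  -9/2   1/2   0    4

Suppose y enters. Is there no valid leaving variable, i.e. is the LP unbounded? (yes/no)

Column y has positive entries in row(s) 1, 2, so the ratio test bounds it — not unbounded.

no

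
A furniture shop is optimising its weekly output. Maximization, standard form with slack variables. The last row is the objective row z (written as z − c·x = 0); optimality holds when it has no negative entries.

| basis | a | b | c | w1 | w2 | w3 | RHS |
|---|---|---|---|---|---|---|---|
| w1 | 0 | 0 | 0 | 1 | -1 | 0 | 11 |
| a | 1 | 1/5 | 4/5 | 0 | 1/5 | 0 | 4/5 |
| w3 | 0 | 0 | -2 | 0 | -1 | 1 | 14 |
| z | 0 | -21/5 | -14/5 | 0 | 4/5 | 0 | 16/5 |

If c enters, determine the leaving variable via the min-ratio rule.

Column c entries and ratios — w1: 0 ≤ 0, skip; a: (4/5)/(4/5) = 1; w3: -2 ≤ 0, skip.
Smallest ratio is 1 in the row of a, so a leaves.

a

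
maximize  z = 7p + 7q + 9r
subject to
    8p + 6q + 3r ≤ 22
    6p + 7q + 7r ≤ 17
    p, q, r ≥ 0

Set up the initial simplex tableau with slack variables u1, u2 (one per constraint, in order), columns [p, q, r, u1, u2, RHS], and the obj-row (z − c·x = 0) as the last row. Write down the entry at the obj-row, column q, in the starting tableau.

The obj-row carries the negated objective coefficients: the q entry is -7.

-7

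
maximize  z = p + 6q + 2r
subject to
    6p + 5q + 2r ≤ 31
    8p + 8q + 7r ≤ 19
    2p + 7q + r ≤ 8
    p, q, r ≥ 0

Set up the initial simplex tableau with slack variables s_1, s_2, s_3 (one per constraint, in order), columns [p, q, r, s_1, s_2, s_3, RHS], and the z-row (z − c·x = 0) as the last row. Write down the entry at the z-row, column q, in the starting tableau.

The z-row carries the negated objective coefficients: the q entry is -6.

-6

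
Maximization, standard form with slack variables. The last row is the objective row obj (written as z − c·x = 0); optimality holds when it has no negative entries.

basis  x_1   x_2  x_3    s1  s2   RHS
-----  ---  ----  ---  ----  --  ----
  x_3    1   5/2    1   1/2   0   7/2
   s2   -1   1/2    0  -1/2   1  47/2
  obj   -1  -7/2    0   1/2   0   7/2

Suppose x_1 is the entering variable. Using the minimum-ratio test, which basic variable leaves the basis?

Column x_1 entries and ratios — x_3: (7/2)/1 = 7/2; s2: -1 ≤ 0, skip.
Smallest ratio is 7/2 in the row of x_3, so x_3 leaves.

x_3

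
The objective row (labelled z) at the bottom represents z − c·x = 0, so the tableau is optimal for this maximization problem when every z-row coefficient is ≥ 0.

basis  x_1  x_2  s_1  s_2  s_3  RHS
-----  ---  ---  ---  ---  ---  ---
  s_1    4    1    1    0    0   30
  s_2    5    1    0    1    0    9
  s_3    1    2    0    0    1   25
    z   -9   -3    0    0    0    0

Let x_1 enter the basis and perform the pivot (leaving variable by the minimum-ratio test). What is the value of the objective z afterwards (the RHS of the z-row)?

Ratio test on column x_1 — row 1: 30/4 = 15/2; row 2: 9/5 = 9/5; row 3: 25/1 = 25. Minimum is 9/5 at row 2 (s_2 leaves); pivot element 5.
Pivot on row 2; the z-row RHS becomes 0 − (-9)·(9/5) = 81/5.

81/5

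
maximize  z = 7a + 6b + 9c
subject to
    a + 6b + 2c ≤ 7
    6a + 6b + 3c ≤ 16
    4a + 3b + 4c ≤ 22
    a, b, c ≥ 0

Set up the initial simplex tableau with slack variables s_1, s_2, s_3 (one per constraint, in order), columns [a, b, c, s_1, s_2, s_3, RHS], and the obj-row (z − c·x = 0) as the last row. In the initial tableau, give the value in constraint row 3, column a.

4

Constraint 3 has coefficient 4 on a.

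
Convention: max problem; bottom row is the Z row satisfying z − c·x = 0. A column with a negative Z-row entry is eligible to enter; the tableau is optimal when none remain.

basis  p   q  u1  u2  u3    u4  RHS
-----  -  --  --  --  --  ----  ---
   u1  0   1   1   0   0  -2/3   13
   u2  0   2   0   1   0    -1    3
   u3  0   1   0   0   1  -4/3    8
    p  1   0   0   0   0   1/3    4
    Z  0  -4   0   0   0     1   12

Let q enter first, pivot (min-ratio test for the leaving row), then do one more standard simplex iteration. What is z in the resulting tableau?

Ratio test on column q — row 1: 13/1 = 13; row 2: 3/2 = 3/2; row 3: 8/1 = 8; row 4: entry 0 ≤ 0. Minimum is 3/2 at row 2 (u2 leaves); pivot element 2.
Pivot on row 2; the Z-row RHS becomes 12 − (-4)·(3/2) = 18.
Next entering variable (most negative Z-row entry -1): u4.
Ratio test on column u4 — row 1: entry -1/6 ≤ 0; row 2: entry -1/2 ≤ 0; row 3: entry -5/6 ≤ 0; row 4: 4/(1/3) = 12. Minimum is 12 at row 4 (p leaves); pivot element 1/3.
After the second pivot the Z-row RHS is 18 − (-1)·12 = 30.

30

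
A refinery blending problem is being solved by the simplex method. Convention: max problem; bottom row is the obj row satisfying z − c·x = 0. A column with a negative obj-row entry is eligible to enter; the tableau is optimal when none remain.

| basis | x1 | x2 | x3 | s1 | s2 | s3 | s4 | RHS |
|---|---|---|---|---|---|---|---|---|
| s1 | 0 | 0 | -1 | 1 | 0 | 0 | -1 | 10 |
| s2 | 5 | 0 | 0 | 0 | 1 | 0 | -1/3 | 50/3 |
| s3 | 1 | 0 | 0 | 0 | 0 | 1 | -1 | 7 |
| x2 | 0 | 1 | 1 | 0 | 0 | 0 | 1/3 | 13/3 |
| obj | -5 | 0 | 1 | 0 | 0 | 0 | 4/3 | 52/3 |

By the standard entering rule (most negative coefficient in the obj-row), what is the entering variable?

x1

Negative obj-row entries: x1: -5.
The most negative is -5 in column x1, so x1 enters.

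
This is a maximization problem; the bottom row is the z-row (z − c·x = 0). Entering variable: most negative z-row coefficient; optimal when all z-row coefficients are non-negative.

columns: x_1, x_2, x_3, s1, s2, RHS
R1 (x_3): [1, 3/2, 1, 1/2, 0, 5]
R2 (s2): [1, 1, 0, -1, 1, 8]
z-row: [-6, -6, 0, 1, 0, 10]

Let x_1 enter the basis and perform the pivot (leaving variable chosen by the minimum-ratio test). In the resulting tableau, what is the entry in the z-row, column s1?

4

Ratio test on column x_1 — row 1: 5/1 = 5; row 2: 8/1 = 8. Minimum is 5 at row 1 (x_3 leaves); pivot element 1.
Divide row 1 by 1; eliminate column x_1 from the other rows.
z-row update in column s1: 1 − (-6)·(1/2) = 4.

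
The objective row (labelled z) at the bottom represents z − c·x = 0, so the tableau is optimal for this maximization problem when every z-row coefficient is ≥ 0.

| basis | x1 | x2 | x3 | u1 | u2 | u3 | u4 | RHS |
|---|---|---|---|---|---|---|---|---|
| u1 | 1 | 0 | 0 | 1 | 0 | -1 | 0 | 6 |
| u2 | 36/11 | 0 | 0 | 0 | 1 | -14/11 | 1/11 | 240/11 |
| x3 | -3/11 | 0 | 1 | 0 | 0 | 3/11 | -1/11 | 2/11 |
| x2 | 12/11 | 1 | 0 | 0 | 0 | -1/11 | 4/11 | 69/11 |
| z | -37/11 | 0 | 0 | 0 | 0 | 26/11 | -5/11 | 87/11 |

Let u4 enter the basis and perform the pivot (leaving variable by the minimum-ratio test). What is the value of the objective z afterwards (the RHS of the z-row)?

Ratio test on column u4 — row 1: entry 0 ≤ 0; row 2: (240/11)/(1/11) = 240; row 3: entry -1/11 ≤ 0; row 4: (69/11)/(4/11) = 69/4. Minimum is 69/4 at row 4 (x2 leaves); pivot element 4/11.
Pivot on row 4; the z-row RHS becomes 87/11 − (-5/11)·(69/4) = 63/4.

63/4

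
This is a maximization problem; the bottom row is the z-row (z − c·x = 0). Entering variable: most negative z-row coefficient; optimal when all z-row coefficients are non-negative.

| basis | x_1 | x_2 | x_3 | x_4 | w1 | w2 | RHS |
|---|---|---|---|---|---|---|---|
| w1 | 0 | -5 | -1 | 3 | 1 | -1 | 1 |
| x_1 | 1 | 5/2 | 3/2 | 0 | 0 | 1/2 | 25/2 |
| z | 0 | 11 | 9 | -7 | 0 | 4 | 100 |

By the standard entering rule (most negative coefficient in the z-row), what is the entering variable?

Negative z-row entries: x_4: -7.
The most negative is -7 in column x_4, so x_4 enters.

x_4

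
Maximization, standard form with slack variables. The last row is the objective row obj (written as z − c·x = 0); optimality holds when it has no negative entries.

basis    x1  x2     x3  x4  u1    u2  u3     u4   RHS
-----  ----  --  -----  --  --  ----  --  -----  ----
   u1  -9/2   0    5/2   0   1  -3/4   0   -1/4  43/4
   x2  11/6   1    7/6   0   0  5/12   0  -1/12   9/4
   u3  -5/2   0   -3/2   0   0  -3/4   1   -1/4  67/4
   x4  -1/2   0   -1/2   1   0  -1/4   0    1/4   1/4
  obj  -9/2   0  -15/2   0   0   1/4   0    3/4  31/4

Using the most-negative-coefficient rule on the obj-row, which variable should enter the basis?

x3

Negative obj-row entries: x1: -9/2, x3: -15/2.
The most negative is -15/2 in column x3, so x3 enters.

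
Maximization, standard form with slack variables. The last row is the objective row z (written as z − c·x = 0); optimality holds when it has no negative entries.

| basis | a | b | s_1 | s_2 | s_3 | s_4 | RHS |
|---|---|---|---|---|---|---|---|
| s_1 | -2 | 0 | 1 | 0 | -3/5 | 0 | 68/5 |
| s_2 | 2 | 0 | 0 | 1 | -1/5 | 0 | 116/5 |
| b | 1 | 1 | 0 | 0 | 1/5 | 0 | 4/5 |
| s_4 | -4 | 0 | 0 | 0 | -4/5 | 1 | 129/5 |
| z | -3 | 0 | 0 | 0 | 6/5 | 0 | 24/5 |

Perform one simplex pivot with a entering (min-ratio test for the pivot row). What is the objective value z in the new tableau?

36/5

Ratio test on column a — row 1: entry -2 ≤ 0; row 2: (116/5)/2 = 58/5; row 3: (4/5)/1 = 4/5; row 4: entry -4 ≤ 0. Minimum is 4/5 at row 3 (b leaves); pivot element 1.
Pivot on row 3; the z-row RHS becomes 24/5 − (-3)·(4/5) = 36/5.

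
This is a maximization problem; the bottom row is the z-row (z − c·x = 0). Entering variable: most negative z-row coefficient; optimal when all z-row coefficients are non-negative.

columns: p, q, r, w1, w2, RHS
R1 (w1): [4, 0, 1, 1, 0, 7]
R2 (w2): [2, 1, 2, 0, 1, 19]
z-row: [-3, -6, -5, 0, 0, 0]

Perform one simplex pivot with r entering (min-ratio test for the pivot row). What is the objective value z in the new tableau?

Ratio test on column r — row 1: 7/1 = 7; row 2: 19/2 = 19/2. Minimum is 7 at row 1 (w1 leaves); pivot element 1.
Pivot on row 1; the z-row RHS becomes 0 − (-5)·7 = 35.

35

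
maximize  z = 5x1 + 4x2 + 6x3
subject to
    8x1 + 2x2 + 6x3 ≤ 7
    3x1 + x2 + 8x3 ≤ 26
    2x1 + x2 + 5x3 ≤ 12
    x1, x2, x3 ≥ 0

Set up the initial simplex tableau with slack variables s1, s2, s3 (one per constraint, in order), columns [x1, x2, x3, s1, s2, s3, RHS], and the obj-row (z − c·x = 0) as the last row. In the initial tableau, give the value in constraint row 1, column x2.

Constraint 1 has coefficient 2 on x2.

2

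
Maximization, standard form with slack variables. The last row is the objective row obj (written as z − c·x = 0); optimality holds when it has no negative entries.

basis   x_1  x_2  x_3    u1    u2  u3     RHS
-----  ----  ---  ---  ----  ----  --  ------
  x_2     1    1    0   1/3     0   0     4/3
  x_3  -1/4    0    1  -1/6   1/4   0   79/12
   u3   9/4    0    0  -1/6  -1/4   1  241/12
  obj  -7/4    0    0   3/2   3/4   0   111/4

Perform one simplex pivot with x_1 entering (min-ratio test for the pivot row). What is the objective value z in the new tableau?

361/12

Ratio test on column x_1 — row 1: (4/3)/1 = 4/3; row 2: entry -1/4 ≤ 0; row 3: (241/12)/(9/4) = 241/27. Minimum is 4/3 at row 1 (x_2 leaves); pivot element 1.
Pivot on row 1; the obj-row RHS becomes 111/4 − (-7/4)·(4/3) = 361/12.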